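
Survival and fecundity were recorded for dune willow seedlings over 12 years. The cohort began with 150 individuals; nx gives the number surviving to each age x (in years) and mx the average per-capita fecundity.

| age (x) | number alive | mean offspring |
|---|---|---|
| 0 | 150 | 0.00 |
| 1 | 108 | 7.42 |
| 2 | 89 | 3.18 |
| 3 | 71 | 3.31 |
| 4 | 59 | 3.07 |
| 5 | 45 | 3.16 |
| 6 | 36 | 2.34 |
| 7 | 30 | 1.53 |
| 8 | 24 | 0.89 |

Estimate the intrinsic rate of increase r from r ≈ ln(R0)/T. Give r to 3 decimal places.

0.988

lx = nx/n0 = nx/150: 1, 0.72, 0.59333…, 0.47333…, 0.39333…, 0.3, 0.24, 0.2, 0.16
R0 = Σ lx·mx = 0 + 5.3424 + 1.8868… + 1.56673… + 1.20753… + 0.948 + 0.5616 + 0.306 + 0.1424 = 11.961467…
Σ x·lx·mx = 30.037133…; T = 30.037133…/11.961467… = 2.51116…
r ≈ ln(R0)/T = ln(11.961467…)/2.51116… = 0.98827… → 0.988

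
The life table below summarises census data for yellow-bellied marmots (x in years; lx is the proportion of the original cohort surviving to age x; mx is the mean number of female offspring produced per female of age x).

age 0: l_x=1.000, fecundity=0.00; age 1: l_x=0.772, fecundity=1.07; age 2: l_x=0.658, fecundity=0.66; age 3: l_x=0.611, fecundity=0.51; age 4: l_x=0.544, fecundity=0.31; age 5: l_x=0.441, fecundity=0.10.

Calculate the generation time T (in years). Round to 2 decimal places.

lx·mx: 0, 0.82604, 0.43428, 0.31161, 0.16864, 0.0441 → R0 = 1.78467
x·lx·mx: 0, 0.82604, 0.86856, 0.93483, 0.67456, 0.2205 → Σ = 3.52449
T = 3.52449 / 1.78467 = 1.974869… → 1.97

1.97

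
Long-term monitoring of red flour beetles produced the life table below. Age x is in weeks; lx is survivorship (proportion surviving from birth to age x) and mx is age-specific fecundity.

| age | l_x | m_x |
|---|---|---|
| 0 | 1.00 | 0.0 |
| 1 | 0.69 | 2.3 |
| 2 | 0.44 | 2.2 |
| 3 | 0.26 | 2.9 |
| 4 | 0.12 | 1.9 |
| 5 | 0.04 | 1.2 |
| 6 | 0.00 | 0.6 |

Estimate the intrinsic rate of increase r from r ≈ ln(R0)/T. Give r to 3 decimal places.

R0 = Σ lx·mx = 0 + 1.587 + 0.968 + 0.754 + 0.228 + 0.048 + 0 = 3.585
Σ x·lx·mx = 6.937; T = 6.937/3.585 = 1.93501…
r ≈ ln(R0)/T = ln(3.585)/1.93501… = 0.65982… → 0.660

0.660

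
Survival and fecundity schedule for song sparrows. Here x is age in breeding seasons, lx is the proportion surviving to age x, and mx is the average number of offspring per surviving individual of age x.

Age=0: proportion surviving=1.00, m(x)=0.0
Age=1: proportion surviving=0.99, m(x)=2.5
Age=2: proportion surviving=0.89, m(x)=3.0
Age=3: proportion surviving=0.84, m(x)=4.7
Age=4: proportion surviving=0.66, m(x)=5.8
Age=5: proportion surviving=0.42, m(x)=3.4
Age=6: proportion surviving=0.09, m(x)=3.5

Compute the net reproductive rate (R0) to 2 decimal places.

14.66

lx·mx by age: 0, 2.475, 2.67, 3.948, 3.828, 1.428, 0.315
R0 = Σ lx·mx = 14.664 → 14.66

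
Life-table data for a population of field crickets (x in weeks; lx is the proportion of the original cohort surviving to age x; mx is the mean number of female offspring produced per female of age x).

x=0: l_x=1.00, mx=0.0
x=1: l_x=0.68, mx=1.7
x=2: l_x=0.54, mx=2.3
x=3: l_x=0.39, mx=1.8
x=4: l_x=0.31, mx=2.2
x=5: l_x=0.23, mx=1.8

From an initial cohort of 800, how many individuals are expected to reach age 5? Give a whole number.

Expected survivors = N0 · l_5 = 800 × 0.23 = 184 → 184

184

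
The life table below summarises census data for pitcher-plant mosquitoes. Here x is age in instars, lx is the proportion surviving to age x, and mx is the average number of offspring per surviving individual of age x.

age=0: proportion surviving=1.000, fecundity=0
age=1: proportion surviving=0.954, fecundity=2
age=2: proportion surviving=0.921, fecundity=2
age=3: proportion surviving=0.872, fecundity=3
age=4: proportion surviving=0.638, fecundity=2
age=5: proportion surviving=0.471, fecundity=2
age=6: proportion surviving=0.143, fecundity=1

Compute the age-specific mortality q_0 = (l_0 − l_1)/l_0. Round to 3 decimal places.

0.046

q_0 = (l_0 − l_1) / l_0 = (1 − 0.954) / 1
     = 0.046 / 1 = 0.046 → 0.046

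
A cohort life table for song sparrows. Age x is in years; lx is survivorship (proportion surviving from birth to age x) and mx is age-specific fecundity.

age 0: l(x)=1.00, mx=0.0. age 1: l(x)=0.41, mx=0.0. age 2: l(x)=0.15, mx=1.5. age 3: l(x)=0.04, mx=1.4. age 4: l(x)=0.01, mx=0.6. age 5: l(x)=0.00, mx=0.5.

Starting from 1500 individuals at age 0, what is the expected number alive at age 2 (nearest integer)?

225

Expected survivors = N0 · l_2 = 1500 × 0.15 = 225 → 225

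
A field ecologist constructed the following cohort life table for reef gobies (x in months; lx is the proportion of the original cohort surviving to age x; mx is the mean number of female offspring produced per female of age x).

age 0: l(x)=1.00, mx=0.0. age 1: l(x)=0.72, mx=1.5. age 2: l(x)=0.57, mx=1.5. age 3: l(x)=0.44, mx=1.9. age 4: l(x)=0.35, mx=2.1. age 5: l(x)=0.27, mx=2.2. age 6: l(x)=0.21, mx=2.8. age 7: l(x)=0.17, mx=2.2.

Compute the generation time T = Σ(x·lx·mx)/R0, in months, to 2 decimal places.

3.43

lx·mx: 0, 1.08, 0.855, 0.836, 0.735, 0.594, 0.588, 0.374 → R0 = 5.062
x·lx·mx: 0, 1.08, 1.71, 2.508, 2.94, 2.97, 3.528, 2.618 → Σ = 17.354
T = 17.354 / 5.062 = 3.428289… → 3.43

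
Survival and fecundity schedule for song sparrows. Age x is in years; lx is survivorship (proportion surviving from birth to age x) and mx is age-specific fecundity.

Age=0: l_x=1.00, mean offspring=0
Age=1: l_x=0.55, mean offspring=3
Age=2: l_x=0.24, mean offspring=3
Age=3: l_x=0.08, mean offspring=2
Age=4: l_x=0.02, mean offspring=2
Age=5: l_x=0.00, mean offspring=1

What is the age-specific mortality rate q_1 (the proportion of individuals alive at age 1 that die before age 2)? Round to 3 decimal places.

q_1 = (l_1 − l_2) / l_1 = (0.55 − 0.24) / 0.55
     = 0.31 / 0.55 = 0.563636… → 0.564

0.564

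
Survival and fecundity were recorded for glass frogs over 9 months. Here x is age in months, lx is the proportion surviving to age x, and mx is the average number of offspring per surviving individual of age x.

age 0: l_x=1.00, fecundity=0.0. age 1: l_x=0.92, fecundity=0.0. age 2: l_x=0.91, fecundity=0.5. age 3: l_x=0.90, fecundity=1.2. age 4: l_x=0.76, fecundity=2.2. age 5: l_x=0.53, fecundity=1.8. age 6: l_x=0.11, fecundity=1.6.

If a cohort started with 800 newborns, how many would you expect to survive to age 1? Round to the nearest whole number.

736

Expected survivors = N0 · l_1 = 800 × 0.92 = 736 → 736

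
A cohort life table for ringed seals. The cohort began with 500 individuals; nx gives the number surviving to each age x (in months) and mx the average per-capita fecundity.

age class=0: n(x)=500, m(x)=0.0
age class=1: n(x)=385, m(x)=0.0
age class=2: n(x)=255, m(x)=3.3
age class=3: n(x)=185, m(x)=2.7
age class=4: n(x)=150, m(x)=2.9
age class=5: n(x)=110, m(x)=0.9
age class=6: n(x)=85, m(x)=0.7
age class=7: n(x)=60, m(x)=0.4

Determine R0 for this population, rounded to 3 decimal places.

lx = nx/n0 = nx/500: 1, 0.77, 0.51, 0.37, 0.3, 0.22, 0.17, 0.12
lx·mx by age: 0, 0, 1.683, 0.999, 0.87, 0.198, 0.119, 0.048
R0 = Σ lx·mx = 3.917 → 3.917

3.917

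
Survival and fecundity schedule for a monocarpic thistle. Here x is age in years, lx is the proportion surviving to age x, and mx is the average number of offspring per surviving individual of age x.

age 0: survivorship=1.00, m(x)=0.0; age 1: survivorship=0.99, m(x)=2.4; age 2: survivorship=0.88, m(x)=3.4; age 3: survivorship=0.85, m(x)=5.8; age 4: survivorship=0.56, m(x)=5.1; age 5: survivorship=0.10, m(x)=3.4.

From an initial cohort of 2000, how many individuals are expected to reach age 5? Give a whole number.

Expected survivors = N0 · l_5 = 2000 × 0.10 = 200 → 200

200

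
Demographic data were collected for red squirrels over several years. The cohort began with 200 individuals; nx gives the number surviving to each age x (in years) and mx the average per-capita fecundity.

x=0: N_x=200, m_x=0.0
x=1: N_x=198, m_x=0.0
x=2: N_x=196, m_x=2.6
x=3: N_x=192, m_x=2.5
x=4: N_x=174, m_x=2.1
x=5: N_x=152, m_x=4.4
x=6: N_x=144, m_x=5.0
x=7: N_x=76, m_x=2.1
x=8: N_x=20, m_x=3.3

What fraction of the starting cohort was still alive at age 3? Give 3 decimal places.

0.960

l_3 = n_3/n_0 = 192/200 = 0.96 → 0.960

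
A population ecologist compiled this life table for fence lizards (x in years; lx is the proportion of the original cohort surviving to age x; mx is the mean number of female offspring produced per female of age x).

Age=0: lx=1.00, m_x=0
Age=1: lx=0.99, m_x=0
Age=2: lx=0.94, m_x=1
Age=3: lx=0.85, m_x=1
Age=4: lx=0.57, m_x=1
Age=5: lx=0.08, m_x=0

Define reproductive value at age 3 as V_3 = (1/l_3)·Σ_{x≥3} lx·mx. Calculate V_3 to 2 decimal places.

1.67

lx·mx for x ≥ 3: 0.85, 0.57, 0 → sum = 1.42
V_3 = 1.42 / l_3 = 1.42 / 0.85 = 1.670588… → 1.67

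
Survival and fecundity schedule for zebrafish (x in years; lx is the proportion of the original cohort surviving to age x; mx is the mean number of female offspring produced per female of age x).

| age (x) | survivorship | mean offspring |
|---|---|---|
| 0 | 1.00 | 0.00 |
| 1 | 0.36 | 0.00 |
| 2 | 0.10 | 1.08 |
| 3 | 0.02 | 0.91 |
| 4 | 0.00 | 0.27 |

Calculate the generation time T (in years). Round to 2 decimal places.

2.14

lx·mx: 0, 0, 0.108, 0.0182, 0 → R0 = 0.1262
x·lx·mx: 0, 0, 0.216, 0.0546, 0 → Σ = 0.2706
T = 0.2706 / 0.1262 = 2.144216… → 2.14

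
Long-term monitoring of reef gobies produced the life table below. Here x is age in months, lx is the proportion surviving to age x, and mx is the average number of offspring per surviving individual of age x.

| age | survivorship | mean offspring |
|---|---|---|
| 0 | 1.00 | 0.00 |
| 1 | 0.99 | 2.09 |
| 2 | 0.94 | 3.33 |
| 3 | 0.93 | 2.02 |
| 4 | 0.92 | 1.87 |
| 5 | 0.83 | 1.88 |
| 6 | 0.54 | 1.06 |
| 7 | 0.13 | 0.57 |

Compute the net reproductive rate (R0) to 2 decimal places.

11.01

lx·mx by age: 0, 2.0691, 3.1302, 1.8786, 1.7204, 1.5604, 0.5724, 0.0741
R0 = Σ lx·mx = 11.0052 → 11.01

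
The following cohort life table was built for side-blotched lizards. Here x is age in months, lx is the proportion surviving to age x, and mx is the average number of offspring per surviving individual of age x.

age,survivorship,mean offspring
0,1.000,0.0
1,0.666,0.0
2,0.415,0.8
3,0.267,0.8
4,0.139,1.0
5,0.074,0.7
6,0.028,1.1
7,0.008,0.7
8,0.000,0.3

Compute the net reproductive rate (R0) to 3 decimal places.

0.773

lx·mx by age: 0, 0, 0.332, 0.2136, 0.139, 0.0518, 0.0308, 0.0056, 0
R0 = Σ lx·mx = 0.7728 → 0.773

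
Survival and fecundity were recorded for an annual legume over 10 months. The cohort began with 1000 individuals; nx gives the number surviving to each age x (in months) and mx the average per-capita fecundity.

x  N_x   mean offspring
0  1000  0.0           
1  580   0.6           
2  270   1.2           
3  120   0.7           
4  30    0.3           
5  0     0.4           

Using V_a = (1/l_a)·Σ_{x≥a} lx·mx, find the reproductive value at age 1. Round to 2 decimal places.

1.32

lx = nx/n0 = nx/1000: 1, 0.58, 0.27, 0.12, 0.03, 0
lx·mx for x ≥ 1: 0.348, 0.324, 0.084, 0.009, 0 → sum = 0.765
V_1 = 0.765 / l_1 = 0.765 / 0.58 = 1.318966… → 1.32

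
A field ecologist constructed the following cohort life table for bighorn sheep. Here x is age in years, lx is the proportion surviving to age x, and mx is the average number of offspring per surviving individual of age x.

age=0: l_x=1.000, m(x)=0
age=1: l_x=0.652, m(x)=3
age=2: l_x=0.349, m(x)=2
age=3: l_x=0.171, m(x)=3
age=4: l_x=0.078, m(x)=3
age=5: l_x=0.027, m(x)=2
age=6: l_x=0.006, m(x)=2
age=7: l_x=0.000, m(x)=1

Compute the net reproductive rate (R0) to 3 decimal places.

lx·mx by age: 0, 1.956, 0.698, 0.513, 0.234, 0.054, 0.012, 0
R0 = Σ lx·mx = 3.467 → 3.467

3.467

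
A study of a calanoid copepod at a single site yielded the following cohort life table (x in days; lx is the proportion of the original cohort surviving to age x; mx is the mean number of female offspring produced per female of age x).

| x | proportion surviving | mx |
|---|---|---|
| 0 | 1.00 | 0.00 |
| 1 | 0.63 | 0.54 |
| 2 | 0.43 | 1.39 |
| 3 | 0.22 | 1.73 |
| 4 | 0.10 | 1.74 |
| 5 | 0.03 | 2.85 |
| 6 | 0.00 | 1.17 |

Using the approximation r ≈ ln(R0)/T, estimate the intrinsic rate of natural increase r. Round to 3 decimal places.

0.189

R0 = Σ lx·mx = 0 + 0.3402 + 0.5977 + 0.3806 + 0.174 + 0.0855 + 0 = 1.578
Σ x·lx·mx = 3.8009; T = 3.8009/1.578 = 2.40868…
r ≈ ln(R0)/T = ln(1.578)/2.40868… = 0.18938… → 0.189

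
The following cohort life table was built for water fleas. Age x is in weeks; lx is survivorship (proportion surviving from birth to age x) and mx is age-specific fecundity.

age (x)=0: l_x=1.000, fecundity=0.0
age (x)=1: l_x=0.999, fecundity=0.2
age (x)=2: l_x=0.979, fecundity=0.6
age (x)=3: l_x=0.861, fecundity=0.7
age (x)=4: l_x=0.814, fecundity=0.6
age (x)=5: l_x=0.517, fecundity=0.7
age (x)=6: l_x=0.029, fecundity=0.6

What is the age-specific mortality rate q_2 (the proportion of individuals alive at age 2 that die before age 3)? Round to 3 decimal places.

0.121

q_2 = (l_2 − l_3) / l_2 = (0.979 − 0.861) / 0.979
     = 0.118 / 0.979 = 0.120531… → 0.121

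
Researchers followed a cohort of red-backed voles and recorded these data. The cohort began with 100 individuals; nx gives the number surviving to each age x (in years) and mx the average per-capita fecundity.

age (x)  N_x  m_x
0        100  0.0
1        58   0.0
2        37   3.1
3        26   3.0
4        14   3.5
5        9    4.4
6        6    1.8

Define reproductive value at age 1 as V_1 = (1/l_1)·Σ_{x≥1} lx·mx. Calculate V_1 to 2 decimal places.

5.04

lx = nx/n0 = nx/100: 1, 0.58, 0.37, 0.26, 0.14, 0.09, 0.06
lx·mx for x ≥ 1: 0, 1.147, 0.78, 0.49, 0.396, 0.108 → sum = 2.921
V_1 = 2.921 / l_1 = 2.921 / 0.58 = 5.036207… → 5.04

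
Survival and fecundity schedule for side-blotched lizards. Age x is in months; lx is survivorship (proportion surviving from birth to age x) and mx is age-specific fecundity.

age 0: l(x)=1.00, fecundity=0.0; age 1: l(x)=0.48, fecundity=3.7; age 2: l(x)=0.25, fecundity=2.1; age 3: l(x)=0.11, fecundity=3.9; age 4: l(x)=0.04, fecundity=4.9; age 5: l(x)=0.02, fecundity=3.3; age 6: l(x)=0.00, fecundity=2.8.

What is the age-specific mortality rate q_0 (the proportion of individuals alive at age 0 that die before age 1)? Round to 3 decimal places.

q_0 = (l_0 − l_1) / l_0 = (1 − 0.48) / 1
     = 0.52 / 1 = 0.52 → 0.520

0.520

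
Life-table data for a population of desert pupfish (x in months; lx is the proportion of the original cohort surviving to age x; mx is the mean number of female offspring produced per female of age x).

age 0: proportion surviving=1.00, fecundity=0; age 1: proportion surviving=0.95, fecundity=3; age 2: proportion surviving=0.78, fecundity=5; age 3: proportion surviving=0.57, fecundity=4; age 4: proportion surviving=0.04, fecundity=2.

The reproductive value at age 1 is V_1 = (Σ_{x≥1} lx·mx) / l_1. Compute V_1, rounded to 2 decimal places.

lx·mx for x ≥ 1: 2.85, 3.9, 2.28, 0.08 → sum = 9.11
V_1 = 9.11 / l_1 = 9.11 / 0.95 = 9.589474… → 9.59

9.59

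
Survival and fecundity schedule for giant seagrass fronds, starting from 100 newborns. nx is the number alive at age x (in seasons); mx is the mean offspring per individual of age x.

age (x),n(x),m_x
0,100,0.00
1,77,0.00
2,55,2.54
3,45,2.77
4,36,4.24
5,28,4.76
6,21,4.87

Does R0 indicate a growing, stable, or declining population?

lx = nx/n0 = nx/100: 1, 0.77, 0.55, 0.45, 0.36, 0.28, 0.21
R0 = Σ lx·mx = 0 + 0 + 1.397 + 1.2465 + 1.5264 + 1.3328 + 1.0227 = 6.5254
R0 > 1, so the population is growing.

growing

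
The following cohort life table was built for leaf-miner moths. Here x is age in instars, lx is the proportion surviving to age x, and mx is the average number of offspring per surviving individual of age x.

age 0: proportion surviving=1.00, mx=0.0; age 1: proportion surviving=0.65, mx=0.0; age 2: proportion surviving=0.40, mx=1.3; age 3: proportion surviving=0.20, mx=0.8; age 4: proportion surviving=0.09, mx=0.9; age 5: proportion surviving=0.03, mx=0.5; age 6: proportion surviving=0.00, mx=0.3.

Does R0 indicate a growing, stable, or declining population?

declining

R0 = Σ lx·mx = 0 + 0 + 0.52 + 0.16 + 0.081 + 0.015 + 0 = 0.776
R0 < 1, so the population is declining.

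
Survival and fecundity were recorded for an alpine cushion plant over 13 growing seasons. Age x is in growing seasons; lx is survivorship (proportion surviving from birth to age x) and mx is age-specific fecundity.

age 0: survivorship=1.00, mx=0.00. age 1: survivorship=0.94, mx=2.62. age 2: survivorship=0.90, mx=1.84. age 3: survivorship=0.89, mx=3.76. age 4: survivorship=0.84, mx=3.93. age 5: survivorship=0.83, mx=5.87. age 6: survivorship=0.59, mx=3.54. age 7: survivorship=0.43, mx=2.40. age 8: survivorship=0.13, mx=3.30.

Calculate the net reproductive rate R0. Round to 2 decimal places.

lx·mx by age: 0, 2.4628, 1.656, 3.3464, 3.3012, 4.8721, 2.0886, 1.032, 0.429
R0 = Σ lx·mx = 19.1881 → 19.19

19.19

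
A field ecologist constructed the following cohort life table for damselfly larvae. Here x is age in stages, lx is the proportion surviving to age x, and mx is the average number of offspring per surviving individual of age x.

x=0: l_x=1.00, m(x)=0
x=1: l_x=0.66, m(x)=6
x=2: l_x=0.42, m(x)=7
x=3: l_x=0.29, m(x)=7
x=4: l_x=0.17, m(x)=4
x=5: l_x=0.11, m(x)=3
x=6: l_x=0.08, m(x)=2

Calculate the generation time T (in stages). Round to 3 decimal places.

lx·mx: 0, 3.96, 2.94, 2.03, 0.68, 0.33, 0.16 → R0 = 10.1
x·lx·mx: 0, 3.96, 5.88, 6.09, 2.72, 1.65, 0.96 → Σ = 21.26
T = 21.26 / 10.1 = 2.10495… → 2.105

2.105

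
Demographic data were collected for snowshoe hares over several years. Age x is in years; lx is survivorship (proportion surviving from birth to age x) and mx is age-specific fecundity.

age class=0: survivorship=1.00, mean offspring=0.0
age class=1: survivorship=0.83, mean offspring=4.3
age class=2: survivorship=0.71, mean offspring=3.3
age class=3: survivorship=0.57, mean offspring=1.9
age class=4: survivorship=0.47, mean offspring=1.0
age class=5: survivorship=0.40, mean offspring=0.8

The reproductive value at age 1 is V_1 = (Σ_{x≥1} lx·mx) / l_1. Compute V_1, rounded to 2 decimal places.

lx·mx for x ≥ 1: 3.569, 2.343, 1.083, 0.47, 0.32 → sum = 7.785
V_1 = 7.785 / l_1 = 7.785 / 0.83 = 9.379518… → 9.38

9.38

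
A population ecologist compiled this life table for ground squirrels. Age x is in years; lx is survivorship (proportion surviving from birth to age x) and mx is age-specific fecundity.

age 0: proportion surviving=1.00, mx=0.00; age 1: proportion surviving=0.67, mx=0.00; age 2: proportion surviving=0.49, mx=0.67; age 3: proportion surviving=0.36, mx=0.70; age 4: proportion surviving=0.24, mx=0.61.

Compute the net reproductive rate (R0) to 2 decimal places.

lx·mx by age: 0, 0, 0.3283, 0.252, 0.1464
R0 = Σ lx·mx = 0.7267 → 0.73

0.73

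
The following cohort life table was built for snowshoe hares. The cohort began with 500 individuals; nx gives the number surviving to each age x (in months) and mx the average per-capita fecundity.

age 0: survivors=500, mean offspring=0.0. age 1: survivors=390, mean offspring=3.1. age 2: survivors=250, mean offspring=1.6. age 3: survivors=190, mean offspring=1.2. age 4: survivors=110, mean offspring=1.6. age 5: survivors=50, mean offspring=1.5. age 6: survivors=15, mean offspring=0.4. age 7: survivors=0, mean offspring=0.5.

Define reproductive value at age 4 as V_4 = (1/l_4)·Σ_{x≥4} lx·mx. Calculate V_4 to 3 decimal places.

lx = nx/n0 = nx/500: 1, 0.78, 0.5, 0.38, 0.22, 0.1, 0.03, 0
lx·mx for x ≥ 4: 0.352, 0.15, 0.012, 0 → sum = 0.514
V_4 = 0.514 / l_4 = 0.514 / 0.22 = 2.336364… → 2.336

2.336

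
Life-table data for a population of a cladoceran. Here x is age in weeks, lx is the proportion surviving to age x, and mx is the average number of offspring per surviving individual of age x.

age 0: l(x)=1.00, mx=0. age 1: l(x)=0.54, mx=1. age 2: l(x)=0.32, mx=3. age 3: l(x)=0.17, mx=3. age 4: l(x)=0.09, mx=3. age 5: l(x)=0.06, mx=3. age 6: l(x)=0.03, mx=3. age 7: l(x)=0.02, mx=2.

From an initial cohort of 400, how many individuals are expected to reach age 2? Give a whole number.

Expected survivors = N0 · l_2 = 400 × 0.32 = 128 → 128

128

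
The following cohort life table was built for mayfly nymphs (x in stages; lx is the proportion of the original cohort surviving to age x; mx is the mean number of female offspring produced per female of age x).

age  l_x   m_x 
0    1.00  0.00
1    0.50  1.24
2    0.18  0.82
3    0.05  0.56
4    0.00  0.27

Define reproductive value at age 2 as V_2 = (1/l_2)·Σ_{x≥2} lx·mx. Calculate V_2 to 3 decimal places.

lx·mx for x ≥ 2: 0.1476, 0.028, 0 → sum = 0.1756
V_2 = 0.1756 / l_2 = 0.1756 / 0.18 = 0.975556… → 0.976

0.976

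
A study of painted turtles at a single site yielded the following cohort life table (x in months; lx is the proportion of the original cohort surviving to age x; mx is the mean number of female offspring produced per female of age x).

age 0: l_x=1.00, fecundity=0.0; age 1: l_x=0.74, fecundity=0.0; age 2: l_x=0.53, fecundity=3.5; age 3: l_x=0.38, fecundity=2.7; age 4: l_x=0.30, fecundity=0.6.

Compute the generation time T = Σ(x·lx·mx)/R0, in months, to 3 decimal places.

2.453

lx·mx: 0, 0, 1.855, 1.026, 0.18 → R0 = 3.061
x·lx·mx: 0, 0, 3.71, 3.078, 0.72 → Σ = 7.508
T = 7.508 / 3.061 = 2.452793… → 2.453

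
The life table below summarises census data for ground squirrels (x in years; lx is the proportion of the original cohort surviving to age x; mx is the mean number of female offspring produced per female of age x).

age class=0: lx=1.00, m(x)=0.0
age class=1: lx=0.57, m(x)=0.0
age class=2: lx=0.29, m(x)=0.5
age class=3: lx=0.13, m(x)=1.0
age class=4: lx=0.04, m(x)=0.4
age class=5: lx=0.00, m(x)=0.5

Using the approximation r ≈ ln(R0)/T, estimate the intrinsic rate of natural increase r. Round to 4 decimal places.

R0 = Σ lx·mx = 0 + 0 + 0.145 + 0.13 + 0.016 + 0 = 0.291
Σ x·lx·mx = 0.744; T = 0.744/0.291 = 2.5567…
r ≈ ln(R0)/T = ln(0.291)/2.5567… = -0.482822… → -0.4828

-0.4828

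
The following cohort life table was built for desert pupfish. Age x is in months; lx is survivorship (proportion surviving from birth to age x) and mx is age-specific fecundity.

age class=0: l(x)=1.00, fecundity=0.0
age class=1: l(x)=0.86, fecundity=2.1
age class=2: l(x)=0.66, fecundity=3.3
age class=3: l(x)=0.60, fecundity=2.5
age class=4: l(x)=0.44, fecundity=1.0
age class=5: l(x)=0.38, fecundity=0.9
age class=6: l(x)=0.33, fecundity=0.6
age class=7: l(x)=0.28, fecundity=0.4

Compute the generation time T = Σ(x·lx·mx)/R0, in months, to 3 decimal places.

lx·mx: 0, 1.806, 2.178, 1.5, 0.44, 0.342, 0.198, 0.112 → R0 = 6.576
x·lx·mx: 0, 1.806, 4.356, 4.5, 1.76, 1.71, 1.188, 0.784 → Σ = 16.104
T = 16.104 / 6.576 = 2.448905… → 2.449

2.449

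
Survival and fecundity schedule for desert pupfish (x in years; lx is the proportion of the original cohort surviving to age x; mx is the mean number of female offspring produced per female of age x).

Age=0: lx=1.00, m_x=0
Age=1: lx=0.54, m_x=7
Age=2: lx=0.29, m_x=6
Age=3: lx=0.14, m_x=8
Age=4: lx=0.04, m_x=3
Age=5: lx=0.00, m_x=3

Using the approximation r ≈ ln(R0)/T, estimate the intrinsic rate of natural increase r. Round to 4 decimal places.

1.1638

R0 = Σ lx·mx = 0 + 3.78 + 1.74 + 1.12 + 0.12 + 0 = 6.76
Σ x·lx·mx = 11.1; T = 11.1/6.76 = 1.64201…
r ≈ ln(R0)/T = ln(6.76)/1.64201… = 1.16383… → 1.1638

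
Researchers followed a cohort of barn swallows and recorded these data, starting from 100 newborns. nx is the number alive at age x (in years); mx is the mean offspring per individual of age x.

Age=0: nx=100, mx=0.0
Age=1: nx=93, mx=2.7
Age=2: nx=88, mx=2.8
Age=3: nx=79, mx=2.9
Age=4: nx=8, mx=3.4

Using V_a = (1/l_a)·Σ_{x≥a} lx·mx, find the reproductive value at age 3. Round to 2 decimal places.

lx = nx/n0 = nx/100: 1, 0.93, 0.88, 0.79, 0.08
lx·mx for x ≥ 3: 2.291, 0.272 → sum = 2.563
V_3 = 2.563 / l_3 = 2.563 / 0.79 = 3.244304… → 3.24

3.24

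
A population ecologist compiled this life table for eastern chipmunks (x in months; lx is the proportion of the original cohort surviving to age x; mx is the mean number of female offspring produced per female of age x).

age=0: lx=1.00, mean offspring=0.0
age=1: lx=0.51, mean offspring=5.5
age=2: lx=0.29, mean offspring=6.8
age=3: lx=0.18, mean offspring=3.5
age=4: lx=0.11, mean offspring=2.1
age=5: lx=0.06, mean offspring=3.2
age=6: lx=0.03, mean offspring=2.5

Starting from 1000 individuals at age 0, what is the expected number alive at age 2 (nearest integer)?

290

Expected survivors = N0 · l_2 = 1000 × 0.29 = 290 → 290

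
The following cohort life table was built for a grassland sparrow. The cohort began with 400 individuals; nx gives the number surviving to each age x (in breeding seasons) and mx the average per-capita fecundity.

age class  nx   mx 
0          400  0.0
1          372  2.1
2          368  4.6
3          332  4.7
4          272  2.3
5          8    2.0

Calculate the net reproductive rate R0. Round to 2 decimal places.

11.69

lx = nx/n0 = nx/400: 1, 0.93, 0.92, 0.83, 0.68, 0.02
lx·mx by age: 0, 1.953, 4.232, 3.901, 1.564, 0.04
R0 = Σ lx·mx = 11.69 → 11.69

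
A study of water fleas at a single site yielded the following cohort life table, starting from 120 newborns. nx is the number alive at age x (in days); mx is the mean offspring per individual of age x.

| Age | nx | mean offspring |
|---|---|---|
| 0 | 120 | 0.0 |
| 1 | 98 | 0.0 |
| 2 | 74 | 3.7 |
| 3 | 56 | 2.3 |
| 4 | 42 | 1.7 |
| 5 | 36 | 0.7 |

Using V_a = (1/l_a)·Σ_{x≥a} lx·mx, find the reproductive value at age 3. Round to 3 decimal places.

4.025

lx = nx/n0 = nx/120: 1, 0.81667…, 0.61667…, 0.46667…, 0.35, 0.3
lx·mx for x ≥ 3: 1.073333…, 0.595, 0.21 → sum = 1.878333…
V_3 = 1.878333… / l_3 = 1.878333… / 0.466667… = 4.025… → 4.025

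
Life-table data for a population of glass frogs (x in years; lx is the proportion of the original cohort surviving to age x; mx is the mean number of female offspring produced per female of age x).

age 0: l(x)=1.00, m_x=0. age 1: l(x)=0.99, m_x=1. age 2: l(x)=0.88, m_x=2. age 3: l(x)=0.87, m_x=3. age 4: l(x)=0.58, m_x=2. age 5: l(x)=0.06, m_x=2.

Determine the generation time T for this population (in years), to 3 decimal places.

lx·mx: 0, 0.99, 1.76, 2.61, 1.16, 0.12 → R0 = 6.64
x·lx·mx: 0, 0.99, 3.52, 7.83, 4.64, 0.6 → Σ = 17.58
T = 17.58 / 6.64 = 2.64759… → 2.648

2.648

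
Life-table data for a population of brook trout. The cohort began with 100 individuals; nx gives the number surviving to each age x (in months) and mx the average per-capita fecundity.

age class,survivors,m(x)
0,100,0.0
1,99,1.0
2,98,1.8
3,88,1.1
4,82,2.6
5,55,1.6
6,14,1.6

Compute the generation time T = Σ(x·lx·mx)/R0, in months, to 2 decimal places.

3.12

lx = nx/n0 = nx/100: 1, 0.99, 0.98, 0.88, 0.82, 0.55, 0.14
lx·mx: 0, 0.99, 1.764, 0.968, 2.132, 0.88, 0.224 → R0 = 6.958
x·lx·mx: 0, 0.99, 3.528, 2.904, 8.528, 4.4, 1.344 → Σ = 21.694
T = 21.694 / 6.958 = 3.11785… → 3.12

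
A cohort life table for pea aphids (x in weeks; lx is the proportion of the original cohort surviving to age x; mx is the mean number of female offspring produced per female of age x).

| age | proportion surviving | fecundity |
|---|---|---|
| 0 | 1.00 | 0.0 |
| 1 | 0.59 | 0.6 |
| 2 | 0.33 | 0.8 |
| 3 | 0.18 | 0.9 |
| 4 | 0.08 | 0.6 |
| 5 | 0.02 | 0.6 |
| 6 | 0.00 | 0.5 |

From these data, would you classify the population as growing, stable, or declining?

R0 = Σ lx·mx = 0 + 0.354 + 0.264 + 0.162 + 0.048 + 0.012 + 0 = 0.84
R0 < 1, so the population is declining.

declining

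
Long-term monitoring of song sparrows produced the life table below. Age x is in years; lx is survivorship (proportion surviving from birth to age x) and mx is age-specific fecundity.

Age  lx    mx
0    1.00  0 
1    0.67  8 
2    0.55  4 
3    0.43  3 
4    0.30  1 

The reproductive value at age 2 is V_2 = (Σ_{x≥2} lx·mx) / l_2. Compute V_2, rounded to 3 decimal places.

6.891

lx·mx for x ≥ 2: 2.2, 1.29, 0.3 → sum = 3.79
V_2 = 3.79 / l_2 = 3.79 / 0.55 = 6.890909… → 6.891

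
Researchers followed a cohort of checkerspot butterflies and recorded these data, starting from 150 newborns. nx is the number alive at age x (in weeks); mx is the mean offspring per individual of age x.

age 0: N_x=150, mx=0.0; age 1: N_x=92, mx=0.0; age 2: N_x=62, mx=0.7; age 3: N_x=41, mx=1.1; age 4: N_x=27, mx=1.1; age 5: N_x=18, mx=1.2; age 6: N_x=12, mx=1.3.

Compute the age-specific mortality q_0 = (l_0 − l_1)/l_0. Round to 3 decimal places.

lx = nx/n0 = nx/150: 1, 0.61333…, 0.41333…, 0.27333…, 0.18, 0.12, 0.08
q_0 = (l_0 − l_1) / l_0 = (1 − 0.613333…) / 1
     = 0.386667… / 1 = 0.386667… → 0.387

0.387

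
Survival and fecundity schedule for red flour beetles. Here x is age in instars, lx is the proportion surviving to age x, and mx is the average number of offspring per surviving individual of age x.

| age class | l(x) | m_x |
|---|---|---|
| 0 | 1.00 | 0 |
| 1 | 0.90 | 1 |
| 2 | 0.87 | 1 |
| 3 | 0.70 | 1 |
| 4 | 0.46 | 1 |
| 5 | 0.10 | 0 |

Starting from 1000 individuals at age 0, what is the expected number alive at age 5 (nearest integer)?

Expected survivors = N0 · l_5 = 1000 × 0.10 = 100 → 100

100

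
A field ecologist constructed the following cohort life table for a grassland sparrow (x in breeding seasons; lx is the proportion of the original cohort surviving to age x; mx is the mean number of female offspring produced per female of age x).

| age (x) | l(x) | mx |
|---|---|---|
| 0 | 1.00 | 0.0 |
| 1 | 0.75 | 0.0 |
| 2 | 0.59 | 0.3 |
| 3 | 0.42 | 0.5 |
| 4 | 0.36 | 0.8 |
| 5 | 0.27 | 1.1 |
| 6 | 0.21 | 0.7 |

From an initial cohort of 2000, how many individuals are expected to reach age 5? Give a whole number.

540

Expected survivors = N0 · l_5 = 2000 × 0.27 = 540 → 540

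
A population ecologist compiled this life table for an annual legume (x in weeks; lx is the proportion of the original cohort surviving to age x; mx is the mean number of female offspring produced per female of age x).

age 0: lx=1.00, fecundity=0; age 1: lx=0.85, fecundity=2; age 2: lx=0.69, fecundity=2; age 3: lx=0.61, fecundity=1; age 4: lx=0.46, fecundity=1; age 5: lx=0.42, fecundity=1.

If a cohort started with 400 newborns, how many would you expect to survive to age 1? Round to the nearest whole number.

Expected survivors = N0 · l_1 = 400 × 0.85 = 340 → 340

340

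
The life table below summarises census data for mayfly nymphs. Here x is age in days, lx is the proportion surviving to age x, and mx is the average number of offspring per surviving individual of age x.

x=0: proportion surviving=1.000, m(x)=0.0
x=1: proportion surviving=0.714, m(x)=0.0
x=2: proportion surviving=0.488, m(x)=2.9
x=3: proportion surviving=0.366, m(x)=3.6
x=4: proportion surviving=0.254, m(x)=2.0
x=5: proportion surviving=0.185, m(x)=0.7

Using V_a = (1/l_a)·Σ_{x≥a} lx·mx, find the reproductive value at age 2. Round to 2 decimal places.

lx·mx for x ≥ 2: 1.4152, 1.3176, 0.508, 0.1295 → sum = 3.3703
V_2 = 3.3703 / l_2 = 3.3703 / 0.488 = 6.906352… → 6.91

6.91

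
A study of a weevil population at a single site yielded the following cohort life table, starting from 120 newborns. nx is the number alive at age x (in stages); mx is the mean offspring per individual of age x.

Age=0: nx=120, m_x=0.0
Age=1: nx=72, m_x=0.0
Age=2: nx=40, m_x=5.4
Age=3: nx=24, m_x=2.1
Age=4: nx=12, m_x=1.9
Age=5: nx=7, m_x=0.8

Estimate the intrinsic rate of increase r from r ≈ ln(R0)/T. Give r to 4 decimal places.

0.3772

lx = nx/n0 = nx/120: 1, 0.6, 0.33333…, 0.2, 0.1, 0.05833…
R0 = Σ lx·mx = 0 + 0 + 1.8… + 0.42 + 0.19 + 0.04667… = 2.456667…
Σ x·lx·mx = 5.853333…; T = 5.853333…/2.456667… = 2.38263…
r ≈ ln(R0)/T = ln(2.456667…)/2.38263… = 0.377232… → 0.3772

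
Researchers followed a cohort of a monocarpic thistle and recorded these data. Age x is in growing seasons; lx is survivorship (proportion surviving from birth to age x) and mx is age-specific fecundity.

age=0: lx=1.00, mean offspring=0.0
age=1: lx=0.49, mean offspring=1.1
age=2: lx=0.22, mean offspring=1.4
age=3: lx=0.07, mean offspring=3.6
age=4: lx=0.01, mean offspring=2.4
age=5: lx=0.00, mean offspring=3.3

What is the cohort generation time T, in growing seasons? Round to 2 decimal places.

1.79

lx·mx: 0, 0.539, 0.308, 0.252, 0.024, 0 → R0 = 1.123
x·lx·mx: 0, 0.539, 0.616, 0.756, 0.096, 0 → Σ = 2.007
T = 2.007 / 1.123 = 1.787177… → 1.79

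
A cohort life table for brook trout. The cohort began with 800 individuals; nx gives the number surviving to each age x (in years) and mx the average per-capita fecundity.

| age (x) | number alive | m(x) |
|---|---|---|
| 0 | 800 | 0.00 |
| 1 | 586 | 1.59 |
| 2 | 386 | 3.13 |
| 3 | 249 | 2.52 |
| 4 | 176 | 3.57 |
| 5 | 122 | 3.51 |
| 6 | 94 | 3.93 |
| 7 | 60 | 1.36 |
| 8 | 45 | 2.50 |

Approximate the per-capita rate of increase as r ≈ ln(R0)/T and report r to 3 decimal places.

0.550

lx = nx/n0 = nx/800: 1, 0.7325, 0.4825, 0.31125, 0.22, 0.1525, 0.1175, 0.075, 0.05625
R0 = Σ lx·mx = 0 + 1.16468… + 1.51023… + 0.78435… + 0.7854 + 0.53528… + 0.46178… + 0.102 + 0.14063… = 5.484325…
Σ x·lx·mx = 16.9658…; T = 16.9658…/5.484325… = 3.09351…
r ≈ ln(R0)/T = ln(5.484325…)/3.09351… = 0.55015… → 0.550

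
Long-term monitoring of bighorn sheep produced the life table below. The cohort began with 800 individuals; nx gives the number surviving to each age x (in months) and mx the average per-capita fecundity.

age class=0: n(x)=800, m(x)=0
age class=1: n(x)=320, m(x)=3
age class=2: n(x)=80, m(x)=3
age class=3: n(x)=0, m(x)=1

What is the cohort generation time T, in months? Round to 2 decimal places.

lx = nx/n0 = nx/800: 1, 0.4, 0.1, 0
lx·mx: 0, 1.2, 0.3, 0 → R0 = 1.5
x·lx·mx: 0, 1.2, 0.6, 0 → Σ = 1.8
T = 1.8 / 1.5 = 1.2 → 1.20

1.20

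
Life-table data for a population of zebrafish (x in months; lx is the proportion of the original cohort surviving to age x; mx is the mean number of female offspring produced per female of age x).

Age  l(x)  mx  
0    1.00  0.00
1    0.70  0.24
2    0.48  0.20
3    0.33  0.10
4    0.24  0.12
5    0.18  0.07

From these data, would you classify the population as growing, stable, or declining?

R0 = Σ lx·mx = 0 + 0.168 + 0.096 + 0.033 + 0.0288 + 0.0126 = 0.3384
R0 < 1, so the population is declining.

declining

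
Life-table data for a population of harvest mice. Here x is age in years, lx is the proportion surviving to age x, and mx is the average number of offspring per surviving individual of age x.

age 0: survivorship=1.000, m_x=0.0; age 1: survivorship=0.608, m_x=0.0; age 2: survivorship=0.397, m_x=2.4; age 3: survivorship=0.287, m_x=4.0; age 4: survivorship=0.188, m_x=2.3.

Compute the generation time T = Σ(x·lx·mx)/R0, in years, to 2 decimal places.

2.79

lx·mx: 0, 0, 0.9528, 1.148, 0.4324 → R0 = 2.5332
x·lx·mx: 0, 0, 1.9056, 3.444, 1.7296 → Σ = 7.0792
T = 7.0792 / 2.5332 = 2.794568… → 2.79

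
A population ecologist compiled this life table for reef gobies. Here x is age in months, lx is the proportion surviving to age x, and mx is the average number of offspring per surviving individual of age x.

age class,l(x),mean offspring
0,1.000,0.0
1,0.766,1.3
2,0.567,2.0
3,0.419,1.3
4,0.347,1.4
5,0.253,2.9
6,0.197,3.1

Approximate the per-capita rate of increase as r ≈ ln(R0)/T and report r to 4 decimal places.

R0 = Σ lx·mx = 0 + 0.9958 + 1.134 + 0.5447 + 0.4858 + 0.7337 + 0.6107 = 4.5047
Σ x·lx·mx = 14.1738; T = 14.1738/4.5047 = 3.14645…
r ≈ ln(R0)/T = ln(4.5047)/3.14645… = 0.478356… → 0.4784

0.4784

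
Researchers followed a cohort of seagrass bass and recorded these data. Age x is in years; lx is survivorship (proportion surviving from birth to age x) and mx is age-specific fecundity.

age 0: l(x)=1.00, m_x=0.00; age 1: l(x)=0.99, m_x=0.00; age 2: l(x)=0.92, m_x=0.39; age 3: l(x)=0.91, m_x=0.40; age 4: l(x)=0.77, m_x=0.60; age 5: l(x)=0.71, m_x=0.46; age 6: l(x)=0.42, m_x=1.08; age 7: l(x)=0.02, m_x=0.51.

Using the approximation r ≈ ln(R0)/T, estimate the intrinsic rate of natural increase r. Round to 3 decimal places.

R0 = Σ lx·mx = 0 + 0 + 0.3588 + 0.364 + 0.462 + 0.3266 + 0.4536 + 0.0102 = 1.9752
Σ x·lx·mx = 8.0836; T = 8.0836/1.9752 = 4.09255…
r ≈ ln(R0)/T = ln(1.9752)/4.09255… = 0.16632… → 0.166

0.166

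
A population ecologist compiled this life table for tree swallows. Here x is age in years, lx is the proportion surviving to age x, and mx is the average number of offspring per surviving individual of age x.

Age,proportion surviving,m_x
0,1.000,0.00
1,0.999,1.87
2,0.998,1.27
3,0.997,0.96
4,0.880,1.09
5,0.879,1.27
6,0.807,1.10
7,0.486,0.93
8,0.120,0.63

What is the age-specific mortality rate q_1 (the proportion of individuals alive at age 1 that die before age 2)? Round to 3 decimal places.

0.001

q_1 = (l_1 − l_2) / l_1 = (0.999 − 0.998) / 0.999
     = 0.001 / 0.999 = 0.001001… → 0.001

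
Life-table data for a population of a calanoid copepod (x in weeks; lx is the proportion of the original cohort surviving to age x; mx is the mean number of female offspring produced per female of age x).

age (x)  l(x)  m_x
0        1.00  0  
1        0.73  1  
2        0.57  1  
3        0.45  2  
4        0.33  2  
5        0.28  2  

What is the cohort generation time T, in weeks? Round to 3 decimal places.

2.927

lx·mx: 0, 0.73, 0.57, 0.9, 0.66, 0.56 → R0 = 3.42
x·lx·mx: 0, 0.73, 1.14, 2.7, 2.64, 2.8 → Σ = 10.01
T = 10.01 / 3.42 = 2.926901… → 2.927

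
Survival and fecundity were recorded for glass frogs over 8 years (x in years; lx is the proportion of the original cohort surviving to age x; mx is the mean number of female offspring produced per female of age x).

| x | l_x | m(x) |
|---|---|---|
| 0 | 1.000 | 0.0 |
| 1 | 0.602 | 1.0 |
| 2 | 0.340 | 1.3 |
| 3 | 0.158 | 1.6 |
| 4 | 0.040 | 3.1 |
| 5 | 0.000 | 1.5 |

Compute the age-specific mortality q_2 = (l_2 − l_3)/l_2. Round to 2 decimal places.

0.54

q_2 = (l_2 − l_3) / l_2 = (0.34 − 0.158) / 0.34
     = 0.182 / 0.34 = 0.535294… → 0.54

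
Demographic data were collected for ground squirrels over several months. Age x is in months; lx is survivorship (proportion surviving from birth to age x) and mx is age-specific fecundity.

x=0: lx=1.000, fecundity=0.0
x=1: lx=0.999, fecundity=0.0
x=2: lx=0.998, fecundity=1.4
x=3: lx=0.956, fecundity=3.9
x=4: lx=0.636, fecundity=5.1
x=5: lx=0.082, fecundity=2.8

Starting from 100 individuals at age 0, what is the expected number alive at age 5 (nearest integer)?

8

Expected survivors = N0 · l_5 = 100 × 0.082 = 8.2 → 8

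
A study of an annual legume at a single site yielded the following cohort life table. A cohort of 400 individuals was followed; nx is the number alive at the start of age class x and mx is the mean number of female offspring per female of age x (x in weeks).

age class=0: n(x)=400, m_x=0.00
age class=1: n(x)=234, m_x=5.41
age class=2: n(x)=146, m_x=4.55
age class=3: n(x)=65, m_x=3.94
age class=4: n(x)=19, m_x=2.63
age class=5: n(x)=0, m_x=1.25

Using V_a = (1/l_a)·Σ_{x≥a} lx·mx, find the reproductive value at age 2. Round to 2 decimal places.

lx = nx/n0 = nx/400: 1, 0.585, 0.365, 0.1625, 0.0475, 0
lx·mx for x ≥ 2: 1.66075, 0.64025, 0.124925, 0 → sum = 2.425925
V_2 = 2.425925 / l_2 = 2.425925 / 0.365 = 6.64637… → 6.65

6.65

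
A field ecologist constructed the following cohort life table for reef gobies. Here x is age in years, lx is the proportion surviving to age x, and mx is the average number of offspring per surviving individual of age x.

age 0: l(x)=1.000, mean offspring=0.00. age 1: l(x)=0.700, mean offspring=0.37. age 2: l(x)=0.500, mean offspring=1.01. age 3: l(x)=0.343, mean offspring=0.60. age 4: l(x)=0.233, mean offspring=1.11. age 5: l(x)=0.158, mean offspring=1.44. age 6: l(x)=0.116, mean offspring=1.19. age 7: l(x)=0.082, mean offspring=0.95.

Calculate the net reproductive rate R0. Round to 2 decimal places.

1.67

lx·mx by age: 0, 0.259, 0.505, 0.2058, 0.25863, 0.22752, 0.13804, 0.0779
R0 = Σ lx·mx = 1.67189 → 1.67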